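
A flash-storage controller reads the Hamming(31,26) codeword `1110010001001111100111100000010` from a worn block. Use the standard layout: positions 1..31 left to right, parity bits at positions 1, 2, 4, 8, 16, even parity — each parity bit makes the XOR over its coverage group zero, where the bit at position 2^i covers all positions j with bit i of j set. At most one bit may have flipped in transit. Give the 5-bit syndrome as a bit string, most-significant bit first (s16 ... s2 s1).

s1: b1⊕b3⊕b5⊕b7⊕b9⊕b11⊕b13⊕b15⊕b17⊕b19⊕b21⊕b23⊕b25⊕b27⊕b29⊕b31 = 1⊕1⊕0⊕0⊕0⊕0⊕1⊕1⊕1⊕0⊕1⊕1⊕0⊕0⊕0⊕0 = 1
s2: b2⊕b3⊕b6⊕b7⊕b10⊕b11⊕b14⊕b15⊕b18⊕b19⊕b22⊕b23⊕b26⊕b27⊕b30⊕b31 = 1⊕1⊕1⊕0⊕1⊕0⊕1⊕1⊕0⊕0⊕1⊕1⊕0⊕0⊕1⊕0 = 1
s4: b4⊕b5⊕b6⊕b7⊕b12⊕b13⊕b14⊕b15⊕b20⊕b21⊕b22⊕b23⊕b28⊕b29⊕b30⊕b31 = 0⊕0⊕1⊕0⊕0⊕1⊕1⊕1⊕1⊕1⊕1⊕1⊕0⊕0⊕1⊕0 = 1
s8: b8⊕b9⊕b10⊕b11⊕b12⊕b13⊕b14⊕b15⊕b24⊕b25⊕b26⊕b27⊕b28⊕b29⊕b30⊕b31 = 0⊕0⊕1⊕0⊕0⊕1⊕1⊕1⊕0⊕0⊕0⊕0⊕0⊕0⊕1⊕0 = 1
s16: b16⊕b17⊕b18⊕b19⊕b20⊕b21⊕b22⊕b23⊕b24⊕b25⊕b26⊕b27⊕b28⊕b29⊕b30⊕b31 = 1⊕1⊕0⊕0⊕1⊕1⊕1⊕1⊕0⊕0⊕0⊕0⊕0⊕0⊕1⊕0 = 1
Syndrome (s16...s1) = 11111 → position 31.

11111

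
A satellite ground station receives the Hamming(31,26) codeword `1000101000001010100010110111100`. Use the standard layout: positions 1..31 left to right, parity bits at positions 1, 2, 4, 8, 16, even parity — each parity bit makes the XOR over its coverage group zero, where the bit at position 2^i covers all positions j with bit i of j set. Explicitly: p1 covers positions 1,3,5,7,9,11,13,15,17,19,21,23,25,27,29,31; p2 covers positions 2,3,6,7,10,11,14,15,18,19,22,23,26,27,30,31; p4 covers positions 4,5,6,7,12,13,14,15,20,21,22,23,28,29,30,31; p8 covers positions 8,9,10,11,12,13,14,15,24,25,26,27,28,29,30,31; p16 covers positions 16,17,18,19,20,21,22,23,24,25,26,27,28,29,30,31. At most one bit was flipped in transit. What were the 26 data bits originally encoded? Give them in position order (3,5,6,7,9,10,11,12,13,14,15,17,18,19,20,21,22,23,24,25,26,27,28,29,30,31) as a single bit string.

01010100101100010110111100

s1: b1⊕b3⊕b5⊕b7⊕b9⊕b11⊕b13⊕b15⊕b17⊕b19⊕b21⊕b23⊕b25⊕b27⊕b29⊕b31 = 1⊕0⊕1⊕1⊕0⊕0⊕1⊕1⊕1⊕0⊕1⊕1⊕0⊕1⊕1⊕0 = 0
s2: b2⊕b3⊕b6⊕b7⊕b10⊕b11⊕b14⊕b15⊕b18⊕b19⊕b22⊕b23⊕b26⊕b27⊕b30⊕b31 = 0⊕0⊕0⊕1⊕0⊕0⊕0⊕1⊕0⊕0⊕0⊕1⊕1⊕1⊕0⊕0 = 1
s4: b4⊕b5⊕b6⊕b7⊕b12⊕b13⊕b14⊕b15⊕b20⊕b21⊕b22⊕b23⊕b28⊕b29⊕b30⊕b31 = 0⊕1⊕0⊕1⊕0⊕1⊕0⊕1⊕0⊕1⊕0⊕1⊕1⊕1⊕0⊕0 = 0
s8: b8⊕b9⊕b10⊕b11⊕b12⊕b13⊕b14⊕b15⊕b24⊕b25⊕b26⊕b27⊕b28⊕b29⊕b30⊕b31 = 0⊕0⊕0⊕0⊕0⊕1⊕0⊕1⊕1⊕0⊕1⊕1⊕1⊕1⊕0⊕0 = 1
s16: b16⊕b17⊕b18⊕b19⊕b20⊕b21⊕b22⊕b23⊕b24⊕b25⊕b26⊕b27⊕b28⊕b29⊕b30⊕b31 = 0⊕1⊕0⊕0⊕0⊕1⊕0⊕1⊕1⊕0⊕1⊕1⊕1⊕1⊕0⊕0 = 0
Syndrome (s16...s1) = 01010 → position 10.
Flip bit 10: corrected codeword = 1000101001001010100010110111100
Data bits at positions 3,5,6,7,9,10,11,12,13,14,15,17,18,19,20,21,22,23,24,25,26,27,28,29,30,31: 01010100101100010110111100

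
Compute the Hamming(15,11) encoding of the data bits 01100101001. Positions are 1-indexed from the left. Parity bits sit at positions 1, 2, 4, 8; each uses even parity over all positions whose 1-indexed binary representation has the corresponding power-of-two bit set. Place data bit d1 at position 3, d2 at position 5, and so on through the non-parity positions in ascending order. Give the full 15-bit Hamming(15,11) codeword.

010011010101001

Place data bits at non-power-of-two positions: b3=0, b5=1, b6=1, b7=0, b9=0, b10=1, b11=0, b12=1, b13=0, b14=0, b15=1.
p1 = XOR of data positions {3,5,7,9,11,13,15} = 0⊕1⊕0⊕0⊕0⊕0⊕1 = 0
p2 = XOR of data positions {3,6,7,10,11,14,15} = 0⊕1⊕0⊕1⊕0⊕0⊕1 = 1
p4 = XOR of data positions {5,6,7,12,13,14,15} = 1⊕1⊕0⊕1⊕0⊕0⊕1 = 0
p8 = XOR of data positions {9,10,11,12,13,14,15} = 0⊕1⊕0⊕1⊕0⊕0⊕1 = 1
Codeword b1..b15 = 010011010101001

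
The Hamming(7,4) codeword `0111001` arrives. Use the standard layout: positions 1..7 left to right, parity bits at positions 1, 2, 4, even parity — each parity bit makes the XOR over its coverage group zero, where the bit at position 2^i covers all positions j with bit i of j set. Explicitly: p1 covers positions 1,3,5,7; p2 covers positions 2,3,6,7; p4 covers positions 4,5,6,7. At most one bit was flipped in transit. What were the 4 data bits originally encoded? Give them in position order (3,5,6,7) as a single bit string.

1001

s1: b1⊕b3⊕b5⊕b7 = 0⊕1⊕0⊕1 = 0
s2: b2⊕b3⊕b6⊕b7 = 1⊕1⊕0⊕1 = 1
s4: b4⊕b5⊕b6⊕b7 = 1⊕0⊕0⊕1 = 0
Syndrome (s4...s1) = 010 → position 2.
Flip bit 2: corrected codeword = 0011001
Data bits at positions 3,5,6,7: 1001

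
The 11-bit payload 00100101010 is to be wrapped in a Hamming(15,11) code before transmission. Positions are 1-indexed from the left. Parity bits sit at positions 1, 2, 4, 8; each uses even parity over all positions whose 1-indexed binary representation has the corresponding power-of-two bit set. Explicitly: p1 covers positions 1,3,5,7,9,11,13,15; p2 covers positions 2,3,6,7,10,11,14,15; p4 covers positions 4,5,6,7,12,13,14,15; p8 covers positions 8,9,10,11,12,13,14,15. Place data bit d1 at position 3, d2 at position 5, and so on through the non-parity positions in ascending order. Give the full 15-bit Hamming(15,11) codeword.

Place data bits at non-power-of-two positions: b3=0, b5=0, b6=1, b7=0, b9=0, b10=1, b11=0, b12=1, b13=0, b14=1, b15=0.
p1 = XOR of data positions {3,5,7,9,11,13,15} = 0⊕0⊕0⊕0⊕0⊕0⊕0 = 0
p2 = XOR of data positions {3,6,7,10,11,14,15} = 0⊕1⊕0⊕1⊕0⊕1⊕0 = 1
p4 = XOR of data positions {5,6,7,12,13,14,15} = 0⊕1⊕0⊕1⊕0⊕1⊕0 = 1
p8 = XOR of data positions {9,10,11,12,13,14,15} = 0⊕1⊕0⊕1⊕0⊕1⊕0 = 1
Codeword b1..b15 = 010101010101010

010101010101010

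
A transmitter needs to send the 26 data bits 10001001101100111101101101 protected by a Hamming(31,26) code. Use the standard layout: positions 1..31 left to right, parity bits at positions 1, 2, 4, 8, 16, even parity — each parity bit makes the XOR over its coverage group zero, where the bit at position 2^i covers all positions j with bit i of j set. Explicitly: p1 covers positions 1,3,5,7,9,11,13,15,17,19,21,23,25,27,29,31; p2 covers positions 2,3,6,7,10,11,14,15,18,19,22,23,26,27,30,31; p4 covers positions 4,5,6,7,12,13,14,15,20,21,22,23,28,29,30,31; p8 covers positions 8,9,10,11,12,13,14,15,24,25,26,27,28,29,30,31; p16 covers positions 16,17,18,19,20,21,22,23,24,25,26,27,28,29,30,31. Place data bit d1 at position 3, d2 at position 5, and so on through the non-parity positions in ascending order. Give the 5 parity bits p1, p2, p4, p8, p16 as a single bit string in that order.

Place data bits at non-power-of-two positions: b3=1, b5=0, b6=0, b7=0, b9=1, b10=0, b11=0, b12=1, b13=1, b14=0, b15=1, b17=1, b18=0, b19=0, b20=1, b21=1, b22=1, b23=1, b24=0, b25=1, b26=1, b27=0, b28=1, b29=1, b30=0, b31=1.
p1 = XOR of data positions {3,5,7,9,11,13,15,17,19,21,23,25,27,29,31} = 1⊕0⊕0⊕1⊕0⊕1⊕1⊕1⊕0⊕1⊕1⊕1⊕0⊕1⊕1 = 0
p2 = XOR of data positions {3,6,7,10,11,14,15,18,19,22,23,26,27,30,31} = 1⊕0⊕0⊕0⊕0⊕0⊕1⊕0⊕0⊕1⊕1⊕1⊕0⊕0⊕1 = 0
p4 = XOR of data positions {5,6,7,12,13,14,15,20,21,22,23,28,29,30,31} = 0⊕0⊕0⊕1⊕1⊕0⊕1⊕1⊕1⊕1⊕1⊕1⊕1⊕0⊕1 = 0
p8 = XOR of data positions {9,10,11,12,13,14,15,24,25,26,27,28,29,30,31} = 1⊕0⊕0⊕1⊕1⊕0⊕1⊕0⊕1⊕1⊕0⊕1⊕1⊕0⊕1 = 1
p16 = XOR of data positions {17,18,19,20,21,22,23,24,25,26,27,28,29,30,31} = 1⊕0⊕0⊕1⊕1⊕1⊕1⊕0⊕1⊕1⊕0⊕1⊕1⊕0⊕1 = 0
Parity bits p1,p2,p4,p8,p16 = 00010

00010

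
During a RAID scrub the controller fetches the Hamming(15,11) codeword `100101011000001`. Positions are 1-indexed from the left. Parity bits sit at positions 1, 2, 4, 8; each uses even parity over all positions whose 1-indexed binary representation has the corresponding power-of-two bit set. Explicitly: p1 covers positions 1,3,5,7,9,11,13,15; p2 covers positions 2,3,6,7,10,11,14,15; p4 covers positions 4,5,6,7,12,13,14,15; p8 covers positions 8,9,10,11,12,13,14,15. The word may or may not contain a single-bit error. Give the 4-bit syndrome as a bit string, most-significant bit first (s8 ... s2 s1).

1101

s1: b1⊕b3⊕b5⊕b7⊕b9⊕b11⊕b13⊕b15 = 1⊕0⊕0⊕0⊕1⊕0⊕0⊕1 = 1
s2: b2⊕b3⊕b6⊕b7⊕b10⊕b11⊕b14⊕b15 = 0⊕0⊕1⊕0⊕0⊕0⊕0⊕1 = 0
s4: b4⊕b5⊕b6⊕b7⊕b12⊕b13⊕b14⊕b15 = 1⊕0⊕1⊕0⊕0⊕0⊕0⊕1 = 1
s8: b8⊕b9⊕b10⊕b11⊕b12⊕b13⊕b14⊕b15 = 1⊕1⊕0⊕0⊕0⊕0⊕0⊕1 = 1
Syndrome (s8...s1) = 1101 → position 13.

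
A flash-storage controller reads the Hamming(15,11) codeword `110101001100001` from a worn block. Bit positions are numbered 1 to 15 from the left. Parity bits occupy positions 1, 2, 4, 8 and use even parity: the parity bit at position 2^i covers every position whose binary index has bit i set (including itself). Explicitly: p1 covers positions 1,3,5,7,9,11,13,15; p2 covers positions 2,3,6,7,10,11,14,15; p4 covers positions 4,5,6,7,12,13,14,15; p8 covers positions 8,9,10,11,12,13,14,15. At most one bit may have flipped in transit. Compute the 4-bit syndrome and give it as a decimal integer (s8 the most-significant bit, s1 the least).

s1: b1⊕b3⊕b5⊕b7⊕b9⊕b11⊕b13⊕b15 = 1⊕0⊕0⊕0⊕1⊕0⊕0⊕1 = 1
s2: b2⊕b3⊕b6⊕b7⊕b10⊕b11⊕b14⊕b15 = 1⊕0⊕1⊕0⊕1⊕0⊕0⊕1 = 0
s4: b4⊕b5⊕b6⊕b7⊕b12⊕b13⊕b14⊕b15 = 1⊕0⊕1⊕0⊕0⊕0⊕0⊕1 = 1
s8: b8⊕b9⊕b10⊕b11⊕b12⊕b13⊕b14⊕b15 = 0⊕1⊕1⊕0⊕0⊕0⊕0⊕1 = 1
Syndrome (s8...s1) = 1101 → position 13.

13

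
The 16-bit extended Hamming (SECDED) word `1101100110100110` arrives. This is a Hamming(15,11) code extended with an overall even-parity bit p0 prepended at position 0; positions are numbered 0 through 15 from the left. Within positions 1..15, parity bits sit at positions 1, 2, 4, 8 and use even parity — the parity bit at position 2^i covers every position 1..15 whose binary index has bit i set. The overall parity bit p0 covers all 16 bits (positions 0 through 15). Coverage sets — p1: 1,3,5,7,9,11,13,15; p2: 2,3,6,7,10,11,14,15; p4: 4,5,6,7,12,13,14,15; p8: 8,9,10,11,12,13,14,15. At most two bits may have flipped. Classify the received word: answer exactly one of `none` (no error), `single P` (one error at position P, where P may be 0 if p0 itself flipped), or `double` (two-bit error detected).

single 0

s1: b1⊕b3⊕b5⊕b7⊕b9⊕b11⊕b13⊕b15 = 1⊕1⊕0⊕1⊕0⊕0⊕1⊕0 = 0
s2: b2⊕b3⊕b6⊕b7⊕b10⊕b11⊕b14⊕b15 = 0⊕1⊕0⊕1⊕1⊕0⊕1⊕0 = 0
s4: b4⊕b5⊕b6⊕b7⊕b12⊕b13⊕b14⊕b15 = 1⊕0⊕0⊕1⊕0⊕1⊕1⊕0 = 0
s8: b8⊕b9⊕b10⊕b11⊕b12⊕b13⊕b14⊕b15 = 1⊕0⊕1⊕0⊕0⊕1⊕1⊕0 = 0
Syndrome (s8...s1) = 0000 → position 0 (no error).
Overall parity (XOR of all 16 bits, including p0): 1⊕1⊕0⊕1⊕1⊕0⊕0⊕1⊕1⊕0⊕1⊕0⊕0⊕1⊕1⊕0 = 1
Overall=1, syndrome position=0 → single-bit error at position 0.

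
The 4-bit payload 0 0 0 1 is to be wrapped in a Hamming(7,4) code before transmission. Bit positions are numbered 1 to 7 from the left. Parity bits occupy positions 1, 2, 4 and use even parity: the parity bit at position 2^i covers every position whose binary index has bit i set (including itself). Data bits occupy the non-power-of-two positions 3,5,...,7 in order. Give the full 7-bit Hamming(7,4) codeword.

1101001

Place data bits at non-power-of-two positions: b3=0, b5=0, b6=0, b7=1.
p1 = XOR of data positions {3,5,7} = 0⊕0⊕1 = 1
p2 = XOR of data positions {3,6,7} = 0⊕0⊕1 = 1
p4 = XOR of data positions {5,6,7} = 0⊕0⊕1 = 1
Codeword b1..b7 = 1101001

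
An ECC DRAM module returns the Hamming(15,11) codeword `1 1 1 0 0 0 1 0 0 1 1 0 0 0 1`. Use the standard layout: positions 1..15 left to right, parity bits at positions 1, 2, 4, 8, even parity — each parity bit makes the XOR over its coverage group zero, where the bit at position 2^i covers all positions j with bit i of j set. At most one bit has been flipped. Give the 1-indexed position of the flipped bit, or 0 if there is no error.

9

s1: b1⊕b3⊕b5⊕b7⊕b9⊕b11⊕b13⊕b15 = 1⊕1⊕0⊕1⊕0⊕1⊕0⊕1 = 1
s2: b2⊕b3⊕b6⊕b7⊕b10⊕b11⊕b14⊕b15 = 1⊕1⊕0⊕1⊕1⊕1⊕0⊕1 = 0
s4: b4⊕b5⊕b6⊕b7⊕b12⊕b13⊕b14⊕b15 = 0⊕0⊕0⊕1⊕0⊕0⊕0⊕1 = 0
s8: b8⊕b9⊕b10⊕b11⊕b12⊕b13⊕b14⊕b15 = 0⊕0⊕1⊕1⊕0⊕0⊕0⊕1 = 1
Syndrome (s8...s1) = 1001 → position 9.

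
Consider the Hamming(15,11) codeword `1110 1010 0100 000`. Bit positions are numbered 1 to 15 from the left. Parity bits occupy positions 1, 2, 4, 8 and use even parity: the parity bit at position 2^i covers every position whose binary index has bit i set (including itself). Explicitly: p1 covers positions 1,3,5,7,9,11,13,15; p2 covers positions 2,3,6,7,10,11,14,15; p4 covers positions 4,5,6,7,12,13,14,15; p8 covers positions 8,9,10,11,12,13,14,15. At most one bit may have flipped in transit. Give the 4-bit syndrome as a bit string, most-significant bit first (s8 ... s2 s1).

s1: b1⊕b3⊕b5⊕b7⊕b9⊕b11⊕b13⊕b15 = 1⊕1⊕1⊕1⊕0⊕0⊕0⊕0 = 0
s2: b2⊕b3⊕b6⊕b7⊕b10⊕b11⊕b14⊕b15 = 1⊕1⊕0⊕1⊕1⊕0⊕0⊕0 = 0
s4: b4⊕b5⊕b6⊕b7⊕b12⊕b13⊕b14⊕b15 = 0⊕1⊕0⊕1⊕0⊕0⊕0⊕0 = 0
s8: b8⊕b9⊕b10⊕b11⊕b12⊕b13⊕b14⊕b15 = 0⊕0⊕1⊕0⊕0⊕0⊕0⊕0 = 1
Syndrome (s8...s1) = 1000 → position 8.

1000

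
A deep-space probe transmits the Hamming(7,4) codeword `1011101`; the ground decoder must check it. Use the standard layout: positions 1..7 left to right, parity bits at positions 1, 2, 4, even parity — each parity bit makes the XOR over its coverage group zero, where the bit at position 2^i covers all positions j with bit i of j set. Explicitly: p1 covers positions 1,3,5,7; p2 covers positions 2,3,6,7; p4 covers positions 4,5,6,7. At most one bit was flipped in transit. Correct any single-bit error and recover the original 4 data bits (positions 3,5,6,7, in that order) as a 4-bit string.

s1: b1⊕b3⊕b5⊕b7 = 1⊕1⊕1⊕1 = 0
s2: b2⊕b3⊕b6⊕b7 = 0⊕1⊕0⊕1 = 0
s4: b4⊕b5⊕b6⊕b7 = 1⊕1⊕0⊕1 = 1
Syndrome (s4...s1) = 100 → position 4.
Flip bit 4: corrected codeword = 1010101
Data bits at positions 3,5,6,7: 1101

1101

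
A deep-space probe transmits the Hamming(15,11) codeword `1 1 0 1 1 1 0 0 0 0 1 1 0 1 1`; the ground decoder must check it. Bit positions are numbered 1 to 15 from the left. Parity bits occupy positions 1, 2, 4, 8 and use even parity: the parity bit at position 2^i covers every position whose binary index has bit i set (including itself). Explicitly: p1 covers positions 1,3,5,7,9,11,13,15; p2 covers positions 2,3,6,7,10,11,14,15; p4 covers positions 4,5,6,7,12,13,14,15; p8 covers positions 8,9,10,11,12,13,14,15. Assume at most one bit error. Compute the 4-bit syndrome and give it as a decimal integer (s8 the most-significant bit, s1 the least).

2

s1: b1⊕b3⊕b5⊕b7⊕b9⊕b11⊕b13⊕b15 = 1⊕0⊕1⊕0⊕0⊕1⊕0⊕1 = 0
s2: b2⊕b3⊕b6⊕b7⊕b10⊕b11⊕b14⊕b15 = 1⊕0⊕1⊕0⊕0⊕1⊕1⊕1 = 1
s4: b4⊕b5⊕b6⊕b7⊕b12⊕b13⊕b14⊕b15 = 1⊕1⊕1⊕0⊕1⊕0⊕1⊕1 = 0
s8: b8⊕b9⊕b10⊕b11⊕b12⊕b13⊕b14⊕b15 = 0⊕0⊕0⊕1⊕1⊕0⊕1⊕1 = 0
Syndrome (s8...s1) = 0010 → position 2.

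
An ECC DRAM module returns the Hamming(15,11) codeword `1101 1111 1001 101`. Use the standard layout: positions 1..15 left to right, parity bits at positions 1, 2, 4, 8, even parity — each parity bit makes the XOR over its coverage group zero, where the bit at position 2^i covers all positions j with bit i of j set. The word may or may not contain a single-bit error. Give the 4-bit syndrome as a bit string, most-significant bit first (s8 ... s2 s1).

s1: b1⊕b3⊕b5⊕b7⊕b9⊕b11⊕b13⊕b15 = 1⊕0⊕1⊕1⊕1⊕0⊕1⊕1 = 0
s2: b2⊕b3⊕b6⊕b7⊕b10⊕b11⊕b14⊕b15 = 1⊕0⊕1⊕1⊕0⊕0⊕0⊕1 = 0
s4: b4⊕b5⊕b6⊕b7⊕b12⊕b13⊕b14⊕b15 = 1⊕1⊕1⊕1⊕1⊕1⊕0⊕1 = 1
s8: b8⊕b9⊕b10⊕b11⊕b12⊕b13⊕b14⊕b15 = 1⊕1⊕0⊕0⊕1⊕1⊕0⊕1 = 1
Syndrome (s8...s1) = 1100 → position 12.

1100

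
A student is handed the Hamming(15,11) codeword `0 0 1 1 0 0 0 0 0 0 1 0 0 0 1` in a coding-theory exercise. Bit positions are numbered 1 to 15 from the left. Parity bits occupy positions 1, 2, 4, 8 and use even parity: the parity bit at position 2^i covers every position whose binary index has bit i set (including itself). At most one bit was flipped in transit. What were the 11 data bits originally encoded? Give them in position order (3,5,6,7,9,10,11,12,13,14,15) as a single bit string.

s1: b1⊕b3⊕b5⊕b7⊕b9⊕b11⊕b13⊕b15 = 0⊕1⊕0⊕0⊕0⊕1⊕0⊕1 = 1
s2: b2⊕b3⊕b6⊕b7⊕b10⊕b11⊕b14⊕b15 = 0⊕1⊕0⊕0⊕0⊕1⊕0⊕1 = 1
s4: b4⊕b5⊕b6⊕b7⊕b12⊕b13⊕b14⊕b15 = 1⊕0⊕0⊕0⊕0⊕0⊕0⊕1 = 0
s8: b8⊕b9⊕b10⊕b11⊕b12⊕b13⊕b14⊕b15 = 0⊕0⊕0⊕1⊕0⊕0⊕0⊕1 = 0
Syndrome (s8...s1) = 0011 → position 3.
Flip bit 3: corrected codeword = 000100000010001
Data bits at positions 3,5,6,7,9,10,11,12,13,14,15: 00000010001

00000010001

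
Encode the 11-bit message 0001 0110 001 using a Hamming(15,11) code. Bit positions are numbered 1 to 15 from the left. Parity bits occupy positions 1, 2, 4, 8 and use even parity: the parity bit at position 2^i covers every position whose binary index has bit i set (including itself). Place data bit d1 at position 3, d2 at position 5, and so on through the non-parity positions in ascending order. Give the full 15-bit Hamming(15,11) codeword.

Place data bits at non-power-of-two positions: b3=0, b5=0, b6=0, b7=1, b9=0, b10=1, b11=1, b12=0, b13=0, b14=0, b15=1.
p1 = XOR of data positions {3,5,7,9,11,13,15} = 0⊕0⊕1⊕0⊕1⊕0⊕1 = 1
p2 = XOR of data positions {3,6,7,10,11,14,15} = 0⊕0⊕1⊕1⊕1⊕0⊕1 = 0
p4 = XOR of data positions {5,6,7,12,13,14,15} = 0⊕0⊕1⊕0⊕0⊕0⊕1 = 0
p8 = XOR of data positions {9,10,11,12,13,14,15} = 0⊕1⊕1⊕0⊕0⊕0⊕1 = 1
Codeword b1..b15 = 100000110110001

100000110110001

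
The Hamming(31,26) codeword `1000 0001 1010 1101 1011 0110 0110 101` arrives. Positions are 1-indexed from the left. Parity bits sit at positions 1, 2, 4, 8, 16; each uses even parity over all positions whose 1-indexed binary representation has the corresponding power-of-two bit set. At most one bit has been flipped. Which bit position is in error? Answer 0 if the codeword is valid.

12

s1: b1⊕b3⊕b5⊕b7⊕b9⊕b11⊕b13⊕b15⊕b17⊕b19⊕b21⊕b23⊕b25⊕b27⊕b29⊕b31 = 1⊕0⊕0⊕0⊕1⊕1⊕1⊕0⊕1⊕1⊕0⊕1⊕0⊕1⊕1⊕1 = 0
s2: b2⊕b3⊕b6⊕b7⊕b10⊕b11⊕b14⊕b15⊕b18⊕b19⊕b22⊕b23⊕b26⊕b27⊕b30⊕b31 = 0⊕0⊕0⊕0⊕0⊕1⊕1⊕0⊕0⊕1⊕1⊕1⊕1⊕1⊕0⊕1 = 0
s4: b4⊕b5⊕b6⊕b7⊕b12⊕b13⊕b14⊕b15⊕b20⊕b21⊕b22⊕b23⊕b28⊕b29⊕b30⊕b31 = 0⊕0⊕0⊕0⊕0⊕1⊕1⊕0⊕1⊕0⊕1⊕1⊕0⊕1⊕0⊕1 = 1
s8: b8⊕b9⊕b10⊕b11⊕b12⊕b13⊕b14⊕b15⊕b24⊕b25⊕b26⊕b27⊕b28⊕b29⊕b30⊕b31 = 1⊕1⊕0⊕1⊕0⊕1⊕1⊕0⊕0⊕0⊕1⊕1⊕0⊕1⊕0⊕1 = 1
s16: b16⊕b17⊕b18⊕b19⊕b20⊕b21⊕b22⊕b23⊕b24⊕b25⊕b26⊕b27⊕b28⊕b29⊕b30⊕b31 = 1⊕1⊕0⊕1⊕1⊕0⊕1⊕1⊕0⊕0⊕1⊕1⊕0⊕1⊕0⊕1 = 0
Syndrome (s16...s1) = 01100 → position 12.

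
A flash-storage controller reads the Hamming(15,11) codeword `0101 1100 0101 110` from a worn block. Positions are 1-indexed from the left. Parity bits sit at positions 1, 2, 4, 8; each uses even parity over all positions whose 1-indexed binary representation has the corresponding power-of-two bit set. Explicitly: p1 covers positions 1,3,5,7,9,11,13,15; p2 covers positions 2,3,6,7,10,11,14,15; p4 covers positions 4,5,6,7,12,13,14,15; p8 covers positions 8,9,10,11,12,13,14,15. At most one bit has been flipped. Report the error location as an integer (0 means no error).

s1: b1⊕b3⊕b5⊕b7⊕b9⊕b11⊕b13⊕b15 = 0⊕0⊕1⊕0⊕0⊕0⊕1⊕0 = 0
s2: b2⊕b3⊕b6⊕b7⊕b10⊕b11⊕b14⊕b15 = 1⊕0⊕1⊕0⊕1⊕0⊕1⊕0 = 0
s4: b4⊕b5⊕b6⊕b7⊕b12⊕b13⊕b14⊕b15 = 1⊕1⊕1⊕0⊕1⊕1⊕1⊕0 = 0
s8: b8⊕b9⊕b10⊕b11⊕b12⊕b13⊕b14⊕b15 = 0⊕0⊕1⊕0⊕1⊕1⊕1⊕0 = 0
Syndrome (s8...s1) = 0000 → position 0 (no error).

0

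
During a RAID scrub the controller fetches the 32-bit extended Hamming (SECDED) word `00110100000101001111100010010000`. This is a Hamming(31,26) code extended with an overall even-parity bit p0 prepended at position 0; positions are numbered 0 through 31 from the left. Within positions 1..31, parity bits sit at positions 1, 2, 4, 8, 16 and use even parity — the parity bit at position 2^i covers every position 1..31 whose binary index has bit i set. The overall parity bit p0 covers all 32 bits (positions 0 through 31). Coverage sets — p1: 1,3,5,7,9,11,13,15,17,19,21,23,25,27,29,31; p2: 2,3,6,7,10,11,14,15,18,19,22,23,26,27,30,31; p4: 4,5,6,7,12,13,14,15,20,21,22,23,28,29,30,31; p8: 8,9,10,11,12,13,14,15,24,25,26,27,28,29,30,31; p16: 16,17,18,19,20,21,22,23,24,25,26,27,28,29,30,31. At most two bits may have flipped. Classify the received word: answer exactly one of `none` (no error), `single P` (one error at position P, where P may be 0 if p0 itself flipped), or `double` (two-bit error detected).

s1: b1⊕b3⊕b5⊕b7⊕b9⊕b11⊕b13⊕b15⊕b17⊕b19⊕b21⊕b23⊕b25⊕b27⊕b29⊕b31 = 0⊕1⊕1⊕0⊕0⊕1⊕1⊕0⊕1⊕1⊕0⊕0⊕0⊕1⊕0⊕0 = 1
s2: b2⊕b3⊕b6⊕b7⊕b10⊕b11⊕b14⊕b15⊕b18⊕b19⊕b22⊕b23⊕b26⊕b27⊕b30⊕b31 = 1⊕1⊕0⊕0⊕0⊕1⊕0⊕0⊕1⊕1⊕0⊕0⊕0⊕1⊕0⊕0 = 0
s4: b4⊕b5⊕b6⊕b7⊕b12⊕b13⊕b14⊕b15⊕b20⊕b21⊕b22⊕b23⊕b28⊕b29⊕b30⊕b31 = 0⊕1⊕0⊕0⊕0⊕1⊕0⊕0⊕1⊕0⊕0⊕0⊕0⊕0⊕0⊕0 = 1
s8: b8⊕b9⊕b10⊕b11⊕b12⊕b13⊕b14⊕b15⊕b24⊕b25⊕b26⊕b27⊕b28⊕b29⊕b30⊕b31 = 0⊕0⊕0⊕1⊕0⊕1⊕0⊕0⊕1⊕0⊕0⊕1⊕0⊕0⊕0⊕0 = 0
s16: b16⊕b17⊕b18⊕b19⊕b20⊕b21⊕b22⊕b23⊕b24⊕b25⊕b26⊕b27⊕b28⊕b29⊕b30⊕b31 = 1⊕1⊕1⊕1⊕1⊕0⊕0⊕0⊕1⊕0⊕0⊕1⊕0⊕0⊕0⊕0 = 1
Syndrome (s16...s1) = 10101 → position 21.
Overall parity (XOR of all 32 bits, including p0): 0⊕0⊕1⊕1⊕0⊕1⊕0⊕0⊕0⊕0⊕0⊕1⊕0⊕1⊕0⊕0⊕1⊕1⊕1⊕1⊕1⊕0⊕0⊕0⊕1⊕0⊕0⊕1⊕0⊕0⊕0⊕0 = 0
Overall=0, syndrome position=21 → double-bit error detected (uncorrectable).

double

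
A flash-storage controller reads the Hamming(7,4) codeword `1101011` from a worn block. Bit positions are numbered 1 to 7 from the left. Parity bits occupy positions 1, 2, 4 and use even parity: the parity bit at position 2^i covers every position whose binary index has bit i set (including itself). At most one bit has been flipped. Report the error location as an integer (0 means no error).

s1: b1⊕b3⊕b5⊕b7 = 1⊕0⊕0⊕1 = 0
s2: b2⊕b3⊕b6⊕b7 = 1⊕0⊕1⊕1 = 1
s4: b4⊕b5⊕b6⊕b7 = 1⊕0⊕1⊕1 = 1
Syndrome (s4...s1) = 110 → position 6.

6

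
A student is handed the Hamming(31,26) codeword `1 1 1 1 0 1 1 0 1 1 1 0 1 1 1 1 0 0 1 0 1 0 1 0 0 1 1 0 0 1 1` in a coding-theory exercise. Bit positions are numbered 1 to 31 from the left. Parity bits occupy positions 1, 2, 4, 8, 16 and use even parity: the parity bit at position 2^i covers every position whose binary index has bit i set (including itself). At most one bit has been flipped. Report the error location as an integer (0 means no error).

0

s1: b1⊕b3⊕b5⊕b7⊕b9⊕b11⊕b13⊕b15⊕b17⊕b19⊕b21⊕b23⊕b25⊕b27⊕b29⊕b31 = 1⊕1⊕0⊕1⊕1⊕1⊕1⊕1⊕0⊕1⊕1⊕1⊕0⊕1⊕0⊕1 = 0
s2: b2⊕b3⊕b6⊕b7⊕b10⊕b11⊕b14⊕b15⊕b18⊕b19⊕b22⊕b23⊕b26⊕b27⊕b30⊕b31 = 1⊕1⊕1⊕1⊕1⊕1⊕1⊕1⊕0⊕1⊕0⊕1⊕1⊕1⊕1⊕1 = 0
s4: b4⊕b5⊕b6⊕b7⊕b12⊕b13⊕b14⊕b15⊕b20⊕b21⊕b22⊕b23⊕b28⊕b29⊕b30⊕b31 = 1⊕0⊕1⊕1⊕0⊕1⊕1⊕1⊕0⊕1⊕0⊕1⊕0⊕0⊕1⊕1 = 0
s8: b8⊕b9⊕b10⊕b11⊕b12⊕b13⊕b14⊕b15⊕b24⊕b25⊕b26⊕b27⊕b28⊕b29⊕b30⊕b31 = 0⊕1⊕1⊕1⊕0⊕1⊕1⊕1⊕0⊕0⊕1⊕1⊕0⊕0⊕1⊕1 = 0
s16: b16⊕b17⊕b18⊕b19⊕b20⊕b21⊕b22⊕b23⊕b24⊕b25⊕b26⊕b27⊕b28⊕b29⊕b30⊕b31 = 1⊕0⊕0⊕1⊕0⊕1⊕0⊕1⊕0⊕0⊕1⊕1⊕0⊕0⊕1⊕1 = 0
Syndrome (s16...s1) = 00000 → position 0 (no error).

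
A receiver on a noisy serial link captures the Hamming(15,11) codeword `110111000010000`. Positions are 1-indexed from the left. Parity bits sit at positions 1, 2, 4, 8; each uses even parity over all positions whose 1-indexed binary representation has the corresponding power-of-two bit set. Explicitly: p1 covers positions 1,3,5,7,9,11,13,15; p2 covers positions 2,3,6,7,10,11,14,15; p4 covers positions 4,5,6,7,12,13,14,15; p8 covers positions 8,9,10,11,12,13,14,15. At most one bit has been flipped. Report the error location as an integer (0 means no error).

15

s1: b1⊕b3⊕b5⊕b7⊕b9⊕b11⊕b13⊕b15 = 1⊕0⊕1⊕0⊕0⊕1⊕0⊕0 = 1
s2: b2⊕b3⊕b6⊕b7⊕b10⊕b11⊕b14⊕b15 = 1⊕0⊕1⊕0⊕0⊕1⊕0⊕0 = 1
s4: b4⊕b5⊕b6⊕b7⊕b12⊕b13⊕b14⊕b15 = 1⊕1⊕1⊕0⊕0⊕0⊕0⊕0 = 1
s8: b8⊕b9⊕b10⊕b11⊕b12⊕b13⊕b14⊕b15 = 0⊕0⊕0⊕1⊕0⊕0⊕0⊕0 = 1
Syndrome (s8...s1) = 1111 → position 15.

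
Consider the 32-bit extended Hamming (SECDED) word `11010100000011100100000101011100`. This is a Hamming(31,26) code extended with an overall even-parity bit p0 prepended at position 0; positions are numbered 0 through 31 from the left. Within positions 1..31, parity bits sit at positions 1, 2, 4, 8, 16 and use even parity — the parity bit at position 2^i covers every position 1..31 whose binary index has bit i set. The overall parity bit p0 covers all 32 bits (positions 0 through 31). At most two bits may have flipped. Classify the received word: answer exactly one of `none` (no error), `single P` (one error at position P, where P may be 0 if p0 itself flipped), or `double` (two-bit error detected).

single 13

s1: b1⊕b3⊕b5⊕b7⊕b9⊕b11⊕b13⊕b15⊕b17⊕b19⊕b21⊕b23⊕b25⊕b27⊕b29⊕b31 = 1⊕1⊕1⊕0⊕0⊕0⊕1⊕0⊕1⊕0⊕0⊕1⊕1⊕1⊕1⊕0 = 1
s2: b2⊕b3⊕b6⊕b7⊕b10⊕b11⊕b14⊕b15⊕b18⊕b19⊕b22⊕b23⊕b26⊕b27⊕b30⊕b31 = 0⊕1⊕0⊕0⊕0⊕0⊕1⊕0⊕0⊕0⊕0⊕1⊕0⊕1⊕0⊕0 = 0
s4: b4⊕b5⊕b6⊕b7⊕b12⊕b13⊕b14⊕b15⊕b20⊕b21⊕b22⊕b23⊕b28⊕b29⊕b30⊕b31 = 0⊕1⊕0⊕0⊕1⊕1⊕1⊕0⊕0⊕0⊕0⊕1⊕1⊕1⊕0⊕0 = 1
s8: b8⊕b9⊕b10⊕b11⊕b12⊕b13⊕b14⊕b15⊕b24⊕b25⊕b26⊕b27⊕b28⊕b29⊕b30⊕b31 = 0⊕0⊕0⊕0⊕1⊕1⊕1⊕0⊕0⊕1⊕0⊕1⊕1⊕1⊕0⊕0 = 1
s16: b16⊕b17⊕b18⊕b19⊕b20⊕b21⊕b22⊕b23⊕b24⊕b25⊕b26⊕b27⊕b28⊕b29⊕b30⊕b31 = 0⊕1⊕0⊕0⊕0⊕0⊕0⊕1⊕0⊕1⊕0⊕1⊕1⊕1⊕0⊕0 = 0
Syndrome (s16...s1) = 01101 → position 13.
Overall parity (XOR of all 32 bits, including p0): 1⊕1⊕0⊕1⊕0⊕1⊕0⊕0⊕0⊕0⊕0⊕0⊕1⊕1⊕1⊕0⊕0⊕1⊕0⊕0⊕0⊕0⊕0⊕1⊕0⊕1⊕0⊕1⊕1⊕1⊕0⊕0 = 1
Overall=1, syndrome position=13 → single-bit error at position 13.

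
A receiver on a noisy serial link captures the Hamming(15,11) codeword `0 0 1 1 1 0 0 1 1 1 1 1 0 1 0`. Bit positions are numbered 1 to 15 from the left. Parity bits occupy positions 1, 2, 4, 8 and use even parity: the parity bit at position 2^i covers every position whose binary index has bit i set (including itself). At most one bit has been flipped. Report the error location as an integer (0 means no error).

0

s1: b1⊕b3⊕b5⊕b7⊕b9⊕b11⊕b13⊕b15 = 0⊕1⊕1⊕0⊕1⊕1⊕0⊕0 = 0
s2: b2⊕b3⊕b6⊕b7⊕b10⊕b11⊕b14⊕b15 = 0⊕1⊕0⊕0⊕1⊕1⊕1⊕0 = 0
s4: b4⊕b5⊕b6⊕b7⊕b12⊕b13⊕b14⊕b15 = 1⊕1⊕0⊕0⊕1⊕0⊕1⊕0 = 0
s8: b8⊕b9⊕b10⊕b11⊕b12⊕b13⊕b14⊕b15 = 1⊕1⊕1⊕1⊕1⊕0⊕1⊕0 = 0
Syndrome (s8...s1) = 0000 → position 0 (no error).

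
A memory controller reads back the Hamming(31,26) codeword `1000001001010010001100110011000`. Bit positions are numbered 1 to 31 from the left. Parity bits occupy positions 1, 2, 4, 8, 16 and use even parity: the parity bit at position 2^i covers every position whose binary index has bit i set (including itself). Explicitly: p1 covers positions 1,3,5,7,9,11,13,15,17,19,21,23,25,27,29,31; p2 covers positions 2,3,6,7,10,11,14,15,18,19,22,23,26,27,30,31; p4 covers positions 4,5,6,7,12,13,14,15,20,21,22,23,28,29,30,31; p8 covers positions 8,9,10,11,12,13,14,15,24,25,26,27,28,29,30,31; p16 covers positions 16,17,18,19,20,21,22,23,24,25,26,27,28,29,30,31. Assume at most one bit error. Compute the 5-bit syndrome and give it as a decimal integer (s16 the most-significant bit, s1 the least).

0

s1: b1⊕b3⊕b5⊕b7⊕b9⊕b11⊕b13⊕b15⊕b17⊕b19⊕b21⊕b23⊕b25⊕b27⊕b29⊕b31 = 1⊕0⊕0⊕1⊕0⊕0⊕0⊕1⊕0⊕1⊕0⊕1⊕0⊕1⊕0⊕0 = 0
s2: b2⊕b3⊕b6⊕b7⊕b10⊕b11⊕b14⊕b15⊕b18⊕b19⊕b22⊕b23⊕b26⊕b27⊕b30⊕b31 = 0⊕0⊕0⊕1⊕1⊕0⊕0⊕1⊕0⊕1⊕0⊕1⊕0⊕1⊕0⊕0 = 0
s4: b4⊕b5⊕b6⊕b7⊕b12⊕b13⊕b14⊕b15⊕b20⊕b21⊕b22⊕b23⊕b28⊕b29⊕b30⊕b31 = 0⊕0⊕0⊕1⊕1⊕0⊕0⊕1⊕1⊕0⊕0⊕1⊕1⊕0⊕0⊕0 = 0
s8: b8⊕b9⊕b10⊕b11⊕b12⊕b13⊕b14⊕b15⊕b24⊕b25⊕b26⊕b27⊕b28⊕b29⊕b30⊕b31 = 0⊕0⊕1⊕0⊕1⊕0⊕0⊕1⊕1⊕0⊕0⊕1⊕1⊕0⊕0⊕0 = 0
s16: b16⊕b17⊕b18⊕b19⊕b20⊕b21⊕b22⊕b23⊕b24⊕b25⊕b26⊕b27⊕b28⊕b29⊕b30⊕b31 = 0⊕0⊕0⊕1⊕1⊕0⊕0⊕1⊕1⊕0⊕0⊕1⊕1⊕0⊕0⊕0 = 0
Syndrome (s16...s1) = 00000 → position 0 (no error).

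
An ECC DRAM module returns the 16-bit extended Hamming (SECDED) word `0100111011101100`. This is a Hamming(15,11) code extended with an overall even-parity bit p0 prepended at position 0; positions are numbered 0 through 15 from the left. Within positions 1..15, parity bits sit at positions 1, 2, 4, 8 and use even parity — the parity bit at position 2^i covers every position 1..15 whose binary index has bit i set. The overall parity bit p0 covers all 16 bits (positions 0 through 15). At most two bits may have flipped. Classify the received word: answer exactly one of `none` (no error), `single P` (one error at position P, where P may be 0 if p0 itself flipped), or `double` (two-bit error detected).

single 12

s1: b1⊕b3⊕b5⊕b7⊕b9⊕b11⊕b13⊕b15 = 1⊕0⊕1⊕0⊕1⊕0⊕1⊕0 = 0
s2: b2⊕b3⊕b6⊕b7⊕b10⊕b11⊕b14⊕b15 = 0⊕0⊕1⊕0⊕1⊕0⊕0⊕0 = 0
s4: b4⊕b5⊕b6⊕b7⊕b12⊕b13⊕b14⊕b15 = 1⊕1⊕1⊕0⊕1⊕1⊕0⊕0 = 1
s8: b8⊕b9⊕b10⊕b11⊕b12⊕b13⊕b14⊕b15 = 1⊕1⊕1⊕0⊕1⊕1⊕0⊕0 = 1
Syndrome (s8...s1) = 1100 → position 12.
Overall parity (XOR of all 16 bits, including p0): 0⊕1⊕0⊕0⊕1⊕1⊕1⊕0⊕1⊕1⊕1⊕0⊕1⊕1⊕0⊕0 = 1
Overall=1, syndrome position=12 → single-bit error at position 12.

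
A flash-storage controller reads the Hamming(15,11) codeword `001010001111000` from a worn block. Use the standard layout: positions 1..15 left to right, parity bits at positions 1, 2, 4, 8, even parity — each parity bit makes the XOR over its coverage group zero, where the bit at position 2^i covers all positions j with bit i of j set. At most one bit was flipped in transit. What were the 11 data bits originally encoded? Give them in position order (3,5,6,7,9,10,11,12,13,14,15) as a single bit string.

11001111000

s1: b1⊕b3⊕b5⊕b7⊕b9⊕b11⊕b13⊕b15 = 0⊕1⊕1⊕0⊕1⊕1⊕0⊕0 = 0
s2: b2⊕b3⊕b6⊕b7⊕b10⊕b11⊕b14⊕b15 = 0⊕1⊕0⊕0⊕1⊕1⊕0⊕0 = 1
s4: b4⊕b5⊕b6⊕b7⊕b12⊕b13⊕b14⊕b15 = 0⊕1⊕0⊕0⊕1⊕0⊕0⊕0 = 0
s8: b8⊕b9⊕b10⊕b11⊕b12⊕b13⊕b14⊕b15 = 0⊕1⊕1⊕1⊕1⊕0⊕0⊕0 = 0
Syndrome (s8...s1) = 0010 → position 2.
Flip bit 2: corrected codeword = 011010001111000
Data bits at positions 3,5,6,7,9,10,11,12,13,14,15: 11001111000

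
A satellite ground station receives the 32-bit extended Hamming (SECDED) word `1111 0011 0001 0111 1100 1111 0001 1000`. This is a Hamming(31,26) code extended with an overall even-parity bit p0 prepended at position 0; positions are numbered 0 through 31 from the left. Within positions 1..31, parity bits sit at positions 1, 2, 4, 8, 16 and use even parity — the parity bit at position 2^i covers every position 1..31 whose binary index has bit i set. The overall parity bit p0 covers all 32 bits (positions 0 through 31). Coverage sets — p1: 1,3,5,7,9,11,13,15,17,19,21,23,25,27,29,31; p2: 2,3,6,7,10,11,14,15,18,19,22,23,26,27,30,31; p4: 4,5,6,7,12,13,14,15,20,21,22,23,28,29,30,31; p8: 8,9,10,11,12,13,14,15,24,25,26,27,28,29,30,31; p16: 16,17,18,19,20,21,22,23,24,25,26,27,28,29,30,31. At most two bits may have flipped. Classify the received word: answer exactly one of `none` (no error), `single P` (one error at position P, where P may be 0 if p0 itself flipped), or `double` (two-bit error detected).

none

s1: b1⊕b3⊕b5⊕b7⊕b9⊕b11⊕b13⊕b15⊕b17⊕b19⊕b21⊕b23⊕b25⊕b27⊕b29⊕b31 = 1⊕1⊕0⊕1⊕0⊕1⊕1⊕1⊕1⊕0⊕1⊕1⊕0⊕1⊕0⊕0 = 0
s2: b2⊕b3⊕b6⊕b7⊕b10⊕b11⊕b14⊕b15⊕b18⊕b19⊕b22⊕b23⊕b26⊕b27⊕b30⊕b31 = 1⊕1⊕1⊕1⊕0⊕1⊕1⊕1⊕0⊕0⊕1⊕1⊕0⊕1⊕0⊕0 = 0
s4: b4⊕b5⊕b6⊕b7⊕b12⊕b13⊕b14⊕b15⊕b20⊕b21⊕b22⊕b23⊕b28⊕b29⊕b30⊕b31 = 0⊕0⊕1⊕1⊕0⊕1⊕1⊕1⊕1⊕1⊕1⊕1⊕1⊕0⊕0⊕0 = 0
s8: b8⊕b9⊕b10⊕b11⊕b12⊕b13⊕b14⊕b15⊕b24⊕b25⊕b26⊕b27⊕b28⊕b29⊕b30⊕b31 = 0⊕0⊕0⊕1⊕0⊕1⊕1⊕1⊕0⊕0⊕0⊕1⊕1⊕0⊕0⊕0 = 0
s16: b16⊕b17⊕b18⊕b19⊕b20⊕b21⊕b22⊕b23⊕b24⊕b25⊕b26⊕b27⊕b28⊕b29⊕b30⊕b31 = 1⊕1⊕0⊕0⊕1⊕1⊕1⊕1⊕0⊕0⊕0⊕1⊕1⊕0⊕0⊕0 = 0
Syndrome (s16...s1) = 00000 → position 0 (no error).
Overall parity (XOR of all 32 bits, including p0): 1⊕1⊕1⊕1⊕0⊕0⊕1⊕1⊕0⊕0⊕0⊕1⊕0⊕1⊕1⊕1⊕1⊕1⊕0⊕0⊕1⊕1⊕1⊕1⊕0⊕0⊕0⊕1⊕1⊕0⊕0⊕0 = 0
Overall=0, syndrome position=0 → no error.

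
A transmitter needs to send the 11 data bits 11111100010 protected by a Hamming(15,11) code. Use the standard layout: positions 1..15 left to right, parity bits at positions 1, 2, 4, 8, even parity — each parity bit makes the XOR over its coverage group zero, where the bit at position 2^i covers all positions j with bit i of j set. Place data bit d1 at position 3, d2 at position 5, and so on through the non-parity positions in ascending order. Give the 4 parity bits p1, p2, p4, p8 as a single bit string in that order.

0101

Place data bits at non-power-of-two positions: b3=1, b5=1, b6=1, b7=1, b9=1, b10=1, b11=0, b12=0, b13=0, b14=1, b15=0.
p1 = XOR of data positions {3,5,7,9,11,13,15} = 1⊕1⊕1⊕1⊕0⊕0⊕0 = 0
p2 = XOR of data positions {3,6,7,10,11,14,15} = 1⊕1⊕1⊕1⊕0⊕1⊕0 = 1
p4 = XOR of data positions {5,6,7,12,13,14,15} = 1⊕1⊕1⊕0⊕0⊕1⊕0 = 0
p8 = XOR of data positions {9,10,11,12,13,14,15} = 1⊕1⊕0⊕0⊕0⊕1⊕0 = 1
Parity bits p1,p2,p4,p8 = 0101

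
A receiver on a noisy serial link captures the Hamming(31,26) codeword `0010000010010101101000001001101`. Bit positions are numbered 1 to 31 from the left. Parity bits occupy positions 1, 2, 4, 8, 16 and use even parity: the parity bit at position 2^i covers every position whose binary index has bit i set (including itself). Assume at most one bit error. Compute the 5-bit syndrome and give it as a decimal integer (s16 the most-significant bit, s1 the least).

29

s1: b1⊕b3⊕b5⊕b7⊕b9⊕b11⊕b13⊕b15⊕b17⊕b19⊕b21⊕b23⊕b25⊕b27⊕b29⊕b31 = 0⊕1⊕0⊕0⊕1⊕0⊕0⊕0⊕1⊕1⊕0⊕0⊕1⊕0⊕1⊕1 = 1
s2: b2⊕b3⊕b6⊕b7⊕b10⊕b11⊕b14⊕b15⊕b18⊕b19⊕b22⊕b23⊕b26⊕b27⊕b30⊕b31 = 0⊕1⊕0⊕0⊕0⊕0⊕1⊕0⊕0⊕1⊕0⊕0⊕0⊕0⊕0⊕1 = 0
s4: b4⊕b5⊕b6⊕b7⊕b12⊕b13⊕b14⊕b15⊕b20⊕b21⊕b22⊕b23⊕b28⊕b29⊕b30⊕b31 = 0⊕0⊕0⊕0⊕1⊕0⊕1⊕0⊕0⊕0⊕0⊕0⊕1⊕1⊕0⊕1 = 1
s8: b8⊕b9⊕b10⊕b11⊕b12⊕b13⊕b14⊕b15⊕b24⊕b25⊕b26⊕b27⊕b28⊕b29⊕b30⊕b31 = 0⊕1⊕0⊕0⊕1⊕0⊕1⊕0⊕0⊕1⊕0⊕0⊕1⊕1⊕0⊕1 = 1
s16: b16⊕b17⊕b18⊕b19⊕b20⊕b21⊕b22⊕b23⊕b24⊕b25⊕b26⊕b27⊕b28⊕b29⊕b30⊕b31 = 1⊕1⊕0⊕1⊕0⊕0⊕0⊕0⊕0⊕1⊕0⊕0⊕1⊕1⊕0⊕1 = 1
Syndrome (s16...s1) = 11101 → position 29.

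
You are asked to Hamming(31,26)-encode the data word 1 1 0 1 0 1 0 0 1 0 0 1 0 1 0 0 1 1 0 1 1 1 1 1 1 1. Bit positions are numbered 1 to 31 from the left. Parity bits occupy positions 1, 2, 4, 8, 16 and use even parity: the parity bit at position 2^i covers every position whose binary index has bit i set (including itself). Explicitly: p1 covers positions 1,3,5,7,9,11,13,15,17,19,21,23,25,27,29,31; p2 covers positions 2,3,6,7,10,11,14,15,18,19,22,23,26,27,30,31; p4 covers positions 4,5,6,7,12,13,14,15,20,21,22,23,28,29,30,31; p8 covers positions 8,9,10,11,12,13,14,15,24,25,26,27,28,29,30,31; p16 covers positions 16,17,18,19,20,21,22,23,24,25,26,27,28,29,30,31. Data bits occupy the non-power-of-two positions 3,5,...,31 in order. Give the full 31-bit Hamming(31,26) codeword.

Place data bits at non-power-of-two positions: b3=1, b5=1, b6=0, b7=1, b9=0, b10=1, b11=0, b12=0, b13=1, b14=0, b15=0, b17=1, b18=0, b19=1, b20=0, b21=0, b22=1, b23=1, b24=0, b25=1, b26=1, b27=1, b28=1, b29=1, b30=1, b31=1.
p1 = XOR of data positions {3,5,7,9,11,13,15,17,19,21,23,25,27,29,31} = 1⊕1⊕1⊕0⊕0⊕1⊕0⊕1⊕1⊕0⊕1⊕1⊕1⊕1⊕1 = 1
p2 = XOR of data positions {3,6,7,10,11,14,15,18,19,22,23,26,27,30,31} = 1⊕0⊕1⊕1⊕0⊕0⊕0⊕0⊕1⊕1⊕1⊕1⊕1⊕1⊕1 = 0
p4 = XOR of data positions {5,6,7,12,13,14,15,20,21,22,23,28,29,30,31} = 1⊕0⊕1⊕0⊕1⊕0⊕0⊕0⊕0⊕1⊕1⊕1⊕1⊕1⊕1 = 1
p8 = XOR of data positions {9,10,11,12,13,14,15,24,25,26,27,28,29,30,31} = 0⊕1⊕0⊕0⊕1⊕0⊕0⊕0⊕1⊕1⊕1⊕1⊕1⊕1⊕1 = 1
p16 = XOR of data positions {17,18,19,20,21,22,23,24,25,26,27,28,29,30,31} = 1⊕0⊕1⊕0⊕0⊕1⊕1⊕0⊕1⊕1⊕1⊕1⊕1⊕1⊕1 = 1
Codeword b1..b31 = 1011101101001001101001101111111

1011101101001001101001101111111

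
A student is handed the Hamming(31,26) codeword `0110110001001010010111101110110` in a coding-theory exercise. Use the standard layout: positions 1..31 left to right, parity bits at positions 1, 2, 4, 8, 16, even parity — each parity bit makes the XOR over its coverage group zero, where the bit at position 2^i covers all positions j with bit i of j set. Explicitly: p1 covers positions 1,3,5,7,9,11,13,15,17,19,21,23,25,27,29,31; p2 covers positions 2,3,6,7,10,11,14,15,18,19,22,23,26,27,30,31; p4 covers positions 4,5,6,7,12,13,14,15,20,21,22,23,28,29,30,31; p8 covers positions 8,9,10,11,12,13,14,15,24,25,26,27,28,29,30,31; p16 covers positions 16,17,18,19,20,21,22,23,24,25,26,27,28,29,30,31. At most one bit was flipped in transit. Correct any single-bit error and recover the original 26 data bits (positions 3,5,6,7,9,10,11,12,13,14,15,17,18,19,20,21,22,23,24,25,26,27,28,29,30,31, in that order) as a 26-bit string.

01100100101010111101110110

s1: b1⊕b3⊕b5⊕b7⊕b9⊕b11⊕b13⊕b15⊕b17⊕b19⊕b21⊕b23⊕b25⊕b27⊕b29⊕b31 = 0⊕1⊕1⊕0⊕0⊕0⊕1⊕1⊕0⊕0⊕1⊕1⊕1⊕1⊕1⊕0 = 1
s2: b2⊕b3⊕b6⊕b7⊕b10⊕b11⊕b14⊕b15⊕b18⊕b19⊕b22⊕b23⊕b26⊕b27⊕b30⊕b31 = 1⊕1⊕1⊕0⊕1⊕0⊕0⊕1⊕1⊕0⊕1⊕1⊕1⊕1⊕1⊕0 = 1
s4: b4⊕b5⊕b6⊕b7⊕b12⊕b13⊕b14⊕b15⊕b20⊕b21⊕b22⊕b23⊕b28⊕b29⊕b30⊕b31 = 0⊕1⊕1⊕0⊕0⊕1⊕0⊕1⊕1⊕1⊕1⊕1⊕0⊕1⊕1⊕0 = 0
s8: b8⊕b9⊕b10⊕b11⊕b12⊕b13⊕b14⊕b15⊕b24⊕b25⊕b26⊕b27⊕b28⊕b29⊕b30⊕b31 = 0⊕0⊕1⊕0⊕0⊕1⊕0⊕1⊕0⊕1⊕1⊕1⊕0⊕1⊕1⊕0 = 0
s16: b16⊕b17⊕b18⊕b19⊕b20⊕b21⊕b22⊕b23⊕b24⊕b25⊕b26⊕b27⊕b28⊕b29⊕b30⊕b31 = 0⊕0⊕1⊕0⊕1⊕1⊕1⊕1⊕0⊕1⊕1⊕1⊕0⊕1⊕1⊕0 = 0
Syndrome (s16...s1) = 00011 → position 3.
Flip bit 3: corrected codeword = 0100110001001010010111101110110
Data bits at positions 3,5,6,7,9,10,11,12,13,14,15,17,18,19,20,21,22,23,24,25,26,27,28,29,30,31: 01100100101010111101110110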